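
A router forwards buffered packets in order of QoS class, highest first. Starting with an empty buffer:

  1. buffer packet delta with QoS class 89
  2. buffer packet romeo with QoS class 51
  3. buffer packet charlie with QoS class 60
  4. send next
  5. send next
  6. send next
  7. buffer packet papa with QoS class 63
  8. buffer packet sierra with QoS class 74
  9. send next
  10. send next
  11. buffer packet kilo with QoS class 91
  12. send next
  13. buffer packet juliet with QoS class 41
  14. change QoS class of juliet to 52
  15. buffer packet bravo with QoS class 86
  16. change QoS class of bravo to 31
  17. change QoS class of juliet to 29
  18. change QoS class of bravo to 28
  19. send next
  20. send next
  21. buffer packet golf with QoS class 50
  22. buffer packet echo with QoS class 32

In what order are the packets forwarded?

[delta, charlie, romeo, sierra, papa, kilo, juliet, bravo]

add delta (QoS class 89) → {delta:89}
add romeo (QoS class 51) → {delta:89, romeo:51}
add charlie (QoS class 60) → {delta:89, charlie:60, romeo:51}
send next → delta; now {charlie:60, romeo:51}
send next → charlie; now {romeo:51}
send next → romeo; now {}
add papa (QoS class 63) → {papa:63}
add sierra (QoS class 74) → {sierra:74, papa:63}
send next → sierra; now {papa:63}
send next → papa; now {}
add kilo (QoS class 91) → {kilo:91}
send next → kilo; now {}
add juliet (QoS class 41) → {juliet:41}
update juliet to QoS class 52 → {juliet:52}
add bravo (QoS class 86) → {bravo:86, juliet:52}
update bravo to QoS class 31 → {juliet:52, bravo:31}
update juliet to QoS class 29 → {bravo:31, juliet:29}
update bravo to QoS class 28 → {juliet:29, bravo:28}
send next → juliet; now {bravo:28}
send next → bravo; now {}
add golf (QoS class 50) → {golf:50}
add echo (QoS class 32) → {golf:50, echo:32}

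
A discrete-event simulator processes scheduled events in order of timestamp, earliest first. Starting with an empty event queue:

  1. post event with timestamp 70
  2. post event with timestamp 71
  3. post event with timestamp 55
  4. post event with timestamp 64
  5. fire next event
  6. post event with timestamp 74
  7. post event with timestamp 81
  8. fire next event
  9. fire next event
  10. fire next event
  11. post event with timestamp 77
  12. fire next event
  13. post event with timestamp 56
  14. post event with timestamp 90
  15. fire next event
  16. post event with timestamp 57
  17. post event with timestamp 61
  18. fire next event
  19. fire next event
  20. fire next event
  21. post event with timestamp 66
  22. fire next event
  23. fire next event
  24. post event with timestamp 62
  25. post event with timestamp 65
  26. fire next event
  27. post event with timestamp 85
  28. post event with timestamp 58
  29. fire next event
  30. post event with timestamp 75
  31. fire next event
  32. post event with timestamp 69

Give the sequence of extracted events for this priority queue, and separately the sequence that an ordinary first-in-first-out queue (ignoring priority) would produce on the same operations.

priority queue: 55, 64, 70, 71, 74, 56, 57, 61, 77, 66, 81, 62, 58, 65; FIFO queue: 70 → 71 → 55 → 64 → 74 → 81 → 77 → 56 → 90 → 57 → 61 → 66 → 62 → 65

insert 70 → {70}
insert 71 → {70, 71}
insert 55 → {55, 70, 71}
insert 64 → {55, 64, 70, 71}
fire next event → 55; now {64, 70, 71}
insert 74 → {64, 70, 71, 74}
insert 81 → {64, 70, 71, 74, 81}
fire next event → 64; now {70, 71, 74, 81}
fire next event → 70; now {71, 74, 81}
fire next event → 71; now {74, 81}
insert 77 → {74, 77, 81}
fire next event → 74; now {77, 81}
insert 56 → {56, 77, 81}
insert 90 → {56, 77, 81, 90}
fire next event → 56; now {77, 81, 90}
insert 57 → {57, 77, 81, 90}
insert 61 → {57, 61, 77, 81, 90}
fire next event → 57; now {61, 77, 81, 90}
fire next event → 61; now {77, 81, 90}
fire next event → 77; now {81, 90}
insert 66 → {66, 81, 90}
fire next event → 66; now {81, 90}
fire next event → 81; now {90}
insert 62 → {62, 90}
insert 65 → {62, 65, 90}
fire next event → 62; now {65, 90}
insert 85 → {65, 85, 90}
insert 58 → {58, 65, 85, 90}
fire next event → 58; now {65, 85, 90}
insert 75 → {65, 75, 85, 90}
fire next event → 65; now {75, 85, 90}
insert 69 → {69, 75, 85, 90}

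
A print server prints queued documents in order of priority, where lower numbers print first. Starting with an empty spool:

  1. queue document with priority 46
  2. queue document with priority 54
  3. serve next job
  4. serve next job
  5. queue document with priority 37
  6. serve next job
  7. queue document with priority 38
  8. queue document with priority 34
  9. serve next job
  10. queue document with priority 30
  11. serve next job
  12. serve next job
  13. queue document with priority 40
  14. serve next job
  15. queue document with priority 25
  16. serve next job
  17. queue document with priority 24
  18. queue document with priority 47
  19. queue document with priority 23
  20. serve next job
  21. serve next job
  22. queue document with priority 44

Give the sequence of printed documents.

insert 46 → {46}
insert 54 → {46, 54}
serve next job → 46; now {54}
serve next job → 54; now {}
insert 37 → {37}
serve next job → 37; now {}
insert 38 → {38}
insert 34 → {34, 38}
serve next job → 34; now {38}
insert 30 → {30, 38}
serve next job → 30; now {38}
serve next job → 38; now {}
insert 40 → {40}
serve next job → 40; now {}
insert 25 → {25}
serve next job → 25; now {}
insert 24 → {24}
insert 47 → {24, 47}
insert 23 → {23, 24, 47}
serve next job → 23; now {24, 47}
serve next job → 24; now {47}
insert 44 → {44, 47}

[46, 54, 37, 34, 30, 38, 40, 25, 23, 24]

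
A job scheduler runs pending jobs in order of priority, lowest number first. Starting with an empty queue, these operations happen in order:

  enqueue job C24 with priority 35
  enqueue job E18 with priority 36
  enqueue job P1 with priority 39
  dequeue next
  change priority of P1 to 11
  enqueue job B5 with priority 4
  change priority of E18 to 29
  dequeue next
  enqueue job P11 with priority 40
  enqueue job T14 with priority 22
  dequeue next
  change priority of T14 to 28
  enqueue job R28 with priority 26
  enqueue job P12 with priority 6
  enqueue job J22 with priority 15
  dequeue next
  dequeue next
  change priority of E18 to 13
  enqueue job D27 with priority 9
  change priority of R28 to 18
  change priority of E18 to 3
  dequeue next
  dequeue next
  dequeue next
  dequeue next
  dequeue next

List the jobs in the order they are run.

add C24 (priority 35) → {C24:35}
add E18 (priority 36) → {C24:35, E18:36}
add P1 (priority 39) → {C24:35, E18:36, P1:39}
dequeue next → C24; now {E18:36, P1:39}
update P1 to priority 11 → {P1:11, E18:36}
add B5 (priority 4) → {B5:4, P1:11, E18:36}
update E18 to priority 29 → {B5:4, P1:11, E18:29}
dequeue next → B5; now {P1:11, E18:29}
add P11 (priority 40) → {P1:11, E18:29, P11:40}
add T14 (priority 22) → {P1:11, T14:22, E18:29, P11:40}
dequeue next → P1; now {T14:22, E18:29, P11:40}
update T14 to priority 28 → {T14:28, E18:29, P11:40}
add R28 (priority 26) → {R28:26, T14:28, E18:29, P11:40}
add P12 (priority 6) → {P12:6, R28:26, T14:28, E18:29, P11:40}
add J22 (priority 15) → {P12:6, J22:15, R28:26, T14:28, E18:29, P11:40}
dequeue next → P12; now {J22:15, R28:26, T14:28, E18:29, P11:40}
dequeue next → J22; now {R28:26, T14:28, E18:29, P11:40}
update E18 to priority 13 → {E18:13, R28:26, T14:28, P11:40}
add D27 (priority 9) → {D27:9, E18:13, R28:26, T14:28, P11:40}
update R28 to priority 18 → {D27:9, E18:13, R28:18, T14:28, P11:40}
update E18 to priority 3 → {E18:3, D27:9, R28:18, T14:28, P11:40}
dequeue next → E18; now {D27:9, R28:18, T14:28, P11:40}
dequeue next → D27; now {R28:18, T14:28, P11:40}
dequeue next → R28; now {T14:28, P11:40}
dequeue next → T14; now {P11:40}
dequeue next → P11; now {}

C24 → B5 → P1 → P12 → J22 → E18 → D27 → R28 → T14 → P11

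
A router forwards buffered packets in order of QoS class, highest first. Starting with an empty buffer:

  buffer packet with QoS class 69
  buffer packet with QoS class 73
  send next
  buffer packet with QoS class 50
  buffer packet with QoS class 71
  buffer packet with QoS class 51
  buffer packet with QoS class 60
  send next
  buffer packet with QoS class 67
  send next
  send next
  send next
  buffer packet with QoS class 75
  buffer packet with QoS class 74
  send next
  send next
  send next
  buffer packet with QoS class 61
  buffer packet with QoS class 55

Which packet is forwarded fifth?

insert 69 → {69}
insert 73 → {73, 69}
send next → 73; now {69}
insert 50 → {69, 50}
insert 71 → {71, 69, 50}
insert 51 → {71, 69, 51, 50}
insert 60 → {71, 69, 60, 51, 50}
send next → 71; now {69, 60, 51, 50}
insert 67 → {69, 67, 60, 51, 50}
send next → 69; now {67, 60, 51, 50}
send next → 67; now {60, 51, 50}
send next → 60; now {51, 50}
insert 75 → {75, 51, 50}
insert 74 → {75, 74, 51, 50}
send next → 75; now {74, 51, 50}
send next → 74; now {51, 50}
send next → 51; now {50}
insert 61 → {61, 50}
insert 55 → {61, 55, 50}

60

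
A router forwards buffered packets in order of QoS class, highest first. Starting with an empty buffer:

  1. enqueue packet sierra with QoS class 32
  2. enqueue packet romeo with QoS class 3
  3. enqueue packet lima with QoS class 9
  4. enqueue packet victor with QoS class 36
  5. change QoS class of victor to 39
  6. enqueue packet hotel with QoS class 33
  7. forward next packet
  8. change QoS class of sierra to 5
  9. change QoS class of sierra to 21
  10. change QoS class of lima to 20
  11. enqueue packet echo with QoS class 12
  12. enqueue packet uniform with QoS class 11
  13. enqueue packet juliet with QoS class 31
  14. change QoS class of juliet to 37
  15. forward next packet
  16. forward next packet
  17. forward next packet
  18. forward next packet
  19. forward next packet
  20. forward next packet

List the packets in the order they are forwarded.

victor, juliet, hotel, sierra, lima, echo, uniform

add sierra (QoS class 32) → {sierra:32}
add romeo (QoS class 3) → {sierra:32, romeo:3}
add lima (QoS class 9) → {sierra:32, lima:9, romeo:3}
add victor (QoS class 36) → {victor:36, sierra:32, lima:9, romeo:3}
update victor to QoS class 39 → {victor:39, sierra:32, lima:9, romeo:3}
add hotel (QoS class 33) → {victor:39, hotel:33, sierra:32, lima:9, romeo:3}
forward next packet → victor; now {hotel:33, sierra:32, lima:9, romeo:3}
update sierra to QoS class 5 → {hotel:33, lima:9, sierra:5, romeo:3}
update sierra to QoS class 21 → {hotel:33, sierra:21, lima:9, romeo:3}
update lima to QoS class 20 → {hotel:33, sierra:21, lima:20, romeo:3}
add echo (QoS class 12) → {hotel:33, sierra:21, lima:20, echo:12, romeo:3}
add uniform (QoS class 11) → {hotel:33, sierra:21, lima:20, echo:12, uniform:11, romeo:3}
add juliet (QoS class 31) → {hotel:33, juliet:31, sierra:21, lima:20, echo:12, uniform:11, romeo:3}
update juliet to QoS class 37 → {juliet:37, hotel:33, sierra:21, lima:20, echo:12, uniform:11, romeo:3}
forward next packet → juliet; now {hotel:33, sierra:21, lima:20, echo:12, uniform:11, romeo:3}
forward next packet → hotel; now {sierra:21, lima:20, echo:12, uniform:11, romeo:3}
forward next packet → sierra; now {lima:20, echo:12, uniform:11, romeo:3}
forward next packet → lima; now {echo:12, uniform:11, romeo:3}
forward next packet → echo; now {uniform:11, romeo:3}
forward next packet → uniform; now {romeo:3}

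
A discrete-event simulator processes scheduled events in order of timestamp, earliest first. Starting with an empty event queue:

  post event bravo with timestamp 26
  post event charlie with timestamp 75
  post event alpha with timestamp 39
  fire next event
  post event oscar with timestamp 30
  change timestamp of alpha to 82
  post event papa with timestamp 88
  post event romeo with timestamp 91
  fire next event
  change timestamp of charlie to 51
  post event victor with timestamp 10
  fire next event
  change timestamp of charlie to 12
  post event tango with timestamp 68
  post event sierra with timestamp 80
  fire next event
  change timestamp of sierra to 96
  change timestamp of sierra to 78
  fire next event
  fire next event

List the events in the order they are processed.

add bravo (timestamp 26) → {bravo:26}
add charlie (timestamp 75) → {bravo:26, charlie:75}
add alpha (timestamp 39) → {bravo:26, alpha:39, charlie:75}
fire next event → bravo; now {alpha:39, charlie:75}
add oscar (timestamp 30) → {oscar:30, alpha:39, charlie:75}
update alpha to timestamp 82 → {oscar:30, charlie:75, alpha:82}
add papa (timestamp 88) → {oscar:30, charlie:75, alpha:82, papa:88}
add romeo (timestamp 91) → {oscar:30, charlie:75, alpha:82, papa:88, romeo:91}
fire next event → oscar; now {charlie:75, alpha:82, papa:88, romeo:91}
update charlie to timestamp 51 → {charlie:51, alpha:82, papa:88, romeo:91}
add victor (timestamp 10) → {victor:10, charlie:51, alpha:82, papa:88, romeo:91}
fire next event → victor; now {charlie:51, alpha:82, papa:88, romeo:91}
update charlie to timestamp 12 → {charlie:12, alpha:82, papa:88, romeo:91}
add tango (timestamp 68) → {charlie:12, tango:68, alpha:82, papa:88, romeo:91}
add sierra (timestamp 80) → {charlie:12, tango:68, sierra:80, alpha:82, papa:88, romeo:91}
fire next event → charlie; now {tango:68, sierra:80, alpha:82, papa:88, romeo:91}
update sierra to timestamp 96 → {tango:68, alpha:82, papa:88, romeo:91, sierra:96}
update sierra to timestamp 78 → {tango:68, sierra:78, alpha:82, papa:88, romeo:91}
fire next event → tango; now {sierra:78, alpha:82, papa:88, romeo:91}
fire next event → sierra; now {alpha:82, papa:88, romeo:91}

bravo → oscar → victor → charlie → tango → sierra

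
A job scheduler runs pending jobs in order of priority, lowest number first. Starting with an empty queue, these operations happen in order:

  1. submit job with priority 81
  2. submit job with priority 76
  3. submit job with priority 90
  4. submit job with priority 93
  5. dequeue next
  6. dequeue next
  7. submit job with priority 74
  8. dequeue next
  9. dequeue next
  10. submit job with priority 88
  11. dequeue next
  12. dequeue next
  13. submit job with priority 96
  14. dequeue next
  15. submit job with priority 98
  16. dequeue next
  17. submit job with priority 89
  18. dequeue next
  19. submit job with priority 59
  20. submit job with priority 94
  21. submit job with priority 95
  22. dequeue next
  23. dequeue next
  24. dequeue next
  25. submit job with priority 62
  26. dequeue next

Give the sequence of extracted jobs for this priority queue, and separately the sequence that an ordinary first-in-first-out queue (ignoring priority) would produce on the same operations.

priority queue: [76, 81, 74, 90, 88, 93, 96, 98, 89, 59, 94, 95, 62]; FIFO queue: 81 → 76 → 90 → 93 → 74 → 88 → 96 → 98 → 89 → 59 → 94 → 95 → 62

insert 81 → {81}
insert 76 → {76, 81}
insert 90 → {76, 81, 90}
insert 93 → {76, 81, 90, 93}
dequeue next → 76; now {81, 90, 93}
dequeue next → 81; now {90, 93}
insert 74 → {74, 90, 93}
dequeue next → 74; now {90, 93}
dequeue next → 90; now {93}
insert 88 → {88, 93}
dequeue next → 88; now {93}
dequeue next → 93; now {}
insert 96 → {96}
dequeue next → 96; now {}
insert 98 → {98}
dequeue next → 98; now {}
insert 89 → {89}
dequeue next → 89; now {}
insert 59 → {59}
insert 94 → {59, 94}
insert 95 → {59, 94, 95}
dequeue next → 59; now {94, 95}
dequeue next → 94; now {95}
dequeue next → 95; now {}
insert 62 → {62}
dequeue next → 62; now {}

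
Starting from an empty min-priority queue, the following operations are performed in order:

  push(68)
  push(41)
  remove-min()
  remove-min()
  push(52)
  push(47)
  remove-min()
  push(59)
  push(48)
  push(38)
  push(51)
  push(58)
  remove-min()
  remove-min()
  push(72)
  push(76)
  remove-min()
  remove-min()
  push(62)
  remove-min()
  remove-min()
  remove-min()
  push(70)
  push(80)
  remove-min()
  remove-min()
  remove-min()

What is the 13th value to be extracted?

insert 68 → {68}
insert 41 → {41, 68}
remove-min → 41; now {68}
remove-min → 68; now {}
insert 52 → {52}
insert 47 → {47, 52}
remove-min → 47; now {52}
insert 59 → {52, 59}
insert 48 → {48, 52, 59}
insert 38 → {38, 48, 52, 59}
insert 51 → {38, 48, 51, 52, 59}
insert 58 → {38, 48, 51, 52, 58, 59}
remove-min → 38; now {48, 51, 52, 58, 59}
remove-min → 48; now {51, 52, 58, 59}
insert 72 → {51, 52, 58, 59, 72}
insert 76 → {51, 52, 58, 59, 72, 76}
remove-min → 51; now {52, 58, 59, 72, 76}
remove-min → 52; now {58, 59, 72, 76}
insert 62 → {58, 59, 62, 72, 76}
remove-min → 58; now {59, 62, 72, 76}
remove-min → 59; now {62, 72, 76}
remove-min → 62; now {72, 76}
insert 70 → {70, 72, 76}
insert 80 → {70, 72, 76, 80}
remove-min → 70; now {72, 76, 80}
remove-min → 72; now {76, 80}
remove-min → 76; now {80}

76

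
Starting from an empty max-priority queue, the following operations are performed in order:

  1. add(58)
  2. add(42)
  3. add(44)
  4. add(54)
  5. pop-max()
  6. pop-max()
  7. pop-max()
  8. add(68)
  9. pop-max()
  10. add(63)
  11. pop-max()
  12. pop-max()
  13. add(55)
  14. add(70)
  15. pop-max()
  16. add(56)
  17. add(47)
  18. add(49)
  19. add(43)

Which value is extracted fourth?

insert 58 → {58}
insert 42 → {58, 42}
insert 44 → {58, 44, 42}
insert 54 → {58, 54, 44, 42}
pop-max → 58; now {54, 44, 42}
pop-max → 54; now {44, 42}
pop-max → 44; now {42}
insert 68 → {68, 42}
pop-max → 68; now {42}
insert 63 → {63, 42}
pop-max → 63; now {42}
pop-max → 42; now {}
insert 55 → {55}
insert 70 → {70, 55}
pop-max → 70; now {55}
insert 56 → {56, 55}
insert 47 → {56, 55, 47}
insert 49 → {56, 55, 49, 47}
insert 43 → {56, 55, 49, 47, 43}

68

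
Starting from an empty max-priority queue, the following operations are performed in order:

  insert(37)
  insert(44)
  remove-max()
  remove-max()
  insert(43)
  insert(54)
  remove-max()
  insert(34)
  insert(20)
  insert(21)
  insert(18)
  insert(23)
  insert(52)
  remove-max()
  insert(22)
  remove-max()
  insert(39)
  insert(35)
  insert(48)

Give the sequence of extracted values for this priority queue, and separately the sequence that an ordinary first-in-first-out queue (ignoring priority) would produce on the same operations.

priority queue: 44, 37, 54, 52, 43; FIFO queue: 37 → 44 → 43 → 54 → 34

insert 37 → {37}
insert 44 → {44, 37}
remove-max → 44; now {37}
remove-max → 37; now {}
insert 43 → {43}
insert 54 → {54, 43}
remove-max → 54; now {43}
insert 34 → {43, 34}
insert 20 → {43, 34, 20}
insert 21 → {43, 34, 21, 20}
insert 18 → {43, 34, 21, 20, 18}
insert 23 → {43, 34, 23, 21, 20, 18}
insert 52 → {52, 43, 34, 23, 21, 20, 18}
remove-max → 52; now {43, 34, 23, 21, 20, 18}
insert 22 → {43, 34, 23, 22, 21, 20, 18}
remove-max → 43; now {34, 23, 22, 21, 20, 18}
insert 39 → {39, 34, 23, 22, 21, 20, 18}
insert 35 → {39, 35, 34, 23, 22, 21, 20, 18}
insert 48 → {48, 39, 35, 34, 23, 22, 21, 20, 18}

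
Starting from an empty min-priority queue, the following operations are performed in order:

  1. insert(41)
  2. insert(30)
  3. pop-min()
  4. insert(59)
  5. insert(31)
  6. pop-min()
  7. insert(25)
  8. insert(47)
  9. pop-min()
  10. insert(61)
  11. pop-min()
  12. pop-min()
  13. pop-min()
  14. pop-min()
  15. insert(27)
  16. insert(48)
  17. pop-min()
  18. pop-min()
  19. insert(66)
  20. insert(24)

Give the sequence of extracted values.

insert 41 → {41}
insert 30 → {30, 41}
pop-min → 30; now {41}
insert 59 → {41, 59}
insert 31 → {31, 41, 59}
pop-min → 31; now {41, 59}
insert 25 → {25, 41, 59}
insert 47 → {25, 41, 47, 59}
pop-min → 25; now {41, 47, 59}
insert 61 → {41, 47, 59, 61}
pop-min → 41; now {47, 59, 61}
pop-min → 47; now {59, 61}
pop-min → 59; now {61}
pop-min → 61; now {}
insert 27 → {27}
insert 48 → {27, 48}
pop-min → 27; now {48}
pop-min → 48; now {}
insert 66 → {66}
insert 24 → {24, 66}

30, 31, 25, 41, 47, 59, 61, 27, 48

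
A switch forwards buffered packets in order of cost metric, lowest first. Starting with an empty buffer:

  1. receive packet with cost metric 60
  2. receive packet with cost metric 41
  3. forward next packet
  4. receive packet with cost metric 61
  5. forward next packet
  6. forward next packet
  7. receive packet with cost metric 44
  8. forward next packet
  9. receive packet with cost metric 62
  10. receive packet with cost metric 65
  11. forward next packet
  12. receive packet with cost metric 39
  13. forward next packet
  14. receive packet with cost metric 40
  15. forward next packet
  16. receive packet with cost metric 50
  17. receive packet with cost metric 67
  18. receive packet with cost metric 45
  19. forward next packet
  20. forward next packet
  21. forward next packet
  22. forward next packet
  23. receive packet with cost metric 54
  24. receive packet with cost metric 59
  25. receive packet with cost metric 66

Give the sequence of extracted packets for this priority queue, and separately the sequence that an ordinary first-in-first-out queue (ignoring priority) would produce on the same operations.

priority queue: [41, 60, 61, 44, 62, 39, 40, 45, 50, 65, 67]; FIFO queue: [60, 41, 61, 44, 62, 65, 39, 40, 50, 67, 45]

insert 60 → {60}
insert 41 → {41, 60}
forward next packet → 41; now {60}
insert 61 → {60, 61}
forward next packet → 60; now {61}
forward next packet → 61; now {}
insert 44 → {44}
forward next packet → 44; now {}
insert 62 → {62}
insert 65 → {62, 65}
forward next packet → 62; now {65}
insert 39 → {39, 65}
forward next packet → 39; now {65}
insert 40 → {40, 65}
forward next packet → 40; now {65}
insert 50 → {50, 65}
insert 67 → {50, 65, 67}
insert 45 → {45, 50, 65, 67}
forward next packet → 45; now {50, 65, 67}
forward next packet → 50; now {65, 67}
forward next packet → 65; now {67}
forward next packet → 67; now {}
insert 54 → {54}
insert 59 → {54, 59}
insert 66 → {54, 59, 66}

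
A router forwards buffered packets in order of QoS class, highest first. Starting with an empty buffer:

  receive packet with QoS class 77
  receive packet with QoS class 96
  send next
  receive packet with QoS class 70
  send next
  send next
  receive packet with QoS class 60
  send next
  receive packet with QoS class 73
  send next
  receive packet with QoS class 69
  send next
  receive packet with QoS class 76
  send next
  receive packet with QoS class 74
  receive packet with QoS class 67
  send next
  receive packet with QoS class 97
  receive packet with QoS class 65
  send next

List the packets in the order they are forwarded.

96 → 77 → 70 → 60 → 73 → 69 → 76 → 74 → 97

insert 77 → {77}
insert 96 → {96, 77}
send next → 96; now {77}
insert 70 → {77, 70}
send next → 77; now {70}
send next → 70; now {}
insert 60 → {60}
send next → 60; now {}
insert 73 → {73}
send next → 73; now {}
insert 69 → {69}
send next → 69; now {}
insert 76 → {76}
send next → 76; now {}
insert 74 → {74}
insert 67 → {74, 67}
send next → 74; now {67}
insert 97 → {97, 67}
insert 65 → {97, 67, 65}
send next → 97; now {67, 65}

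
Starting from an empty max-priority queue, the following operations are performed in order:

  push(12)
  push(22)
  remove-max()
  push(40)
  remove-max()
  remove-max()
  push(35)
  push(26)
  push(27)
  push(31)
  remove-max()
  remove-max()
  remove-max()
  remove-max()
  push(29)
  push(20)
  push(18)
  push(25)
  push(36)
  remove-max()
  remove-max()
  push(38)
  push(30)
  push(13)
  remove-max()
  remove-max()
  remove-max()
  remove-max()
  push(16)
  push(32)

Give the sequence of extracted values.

insert 12 → {12}
insert 22 → {22, 12}
remove-max → 22; now {12}
insert 40 → {40, 12}
remove-max → 40; now {12}
remove-max → 12; now {}
insert 35 → {35}
insert 26 → {35, 26}
insert 27 → {35, 27, 26}
insert 31 → {35, 31, 27, 26}
remove-max → 35; now {31, 27, 26}
remove-max → 31; now {27, 26}
remove-max → 27; now {26}
remove-max → 26; now {}
insert 29 → {29}
insert 20 → {29, 20}
insert 18 → {29, 20, 18}
insert 25 → {29, 25, 20, 18}
insert 36 → {36, 29, 25, 20, 18}
remove-max → 36; now {29, 25, 20, 18}
remove-max → 29; now {25, 20, 18}
insert 38 → {38, 25, 20, 18}
insert 30 → {38, 30, 25, 20, 18}
insert 13 → {38, 30, 25, 20, 18, 13}
remove-max → 38; now {30, 25, 20, 18, 13}
remove-max → 30; now {25, 20, 18, 13}
remove-max → 25; now {20, 18, 13}
remove-max → 20; now {18, 13}
insert 16 → {18, 16, 13}
insert 32 → {32, 18, 16, 13}

22 → 40 → 12 → 35 → 31 → 27 → 26 → 36 → 29 → 38 → 30 → 25 → 20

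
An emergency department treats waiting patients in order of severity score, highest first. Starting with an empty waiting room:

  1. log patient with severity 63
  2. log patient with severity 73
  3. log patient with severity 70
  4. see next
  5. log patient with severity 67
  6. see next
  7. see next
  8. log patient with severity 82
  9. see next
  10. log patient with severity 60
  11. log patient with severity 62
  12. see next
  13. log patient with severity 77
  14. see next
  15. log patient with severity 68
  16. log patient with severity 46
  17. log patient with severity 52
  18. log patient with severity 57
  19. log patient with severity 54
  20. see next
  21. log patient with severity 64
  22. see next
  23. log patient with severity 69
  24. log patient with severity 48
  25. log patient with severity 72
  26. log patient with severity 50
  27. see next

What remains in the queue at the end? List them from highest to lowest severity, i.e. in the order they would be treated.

69, 62, 60, 57, 54, 52, 50, 48, 46

insert 63 → {63}
insert 73 → {73, 63}
insert 70 → {73, 70, 63}
see next → 73; now {70, 63}
insert 67 → {70, 67, 63}
see next → 70; now {67, 63}
see next → 67; now {63}
insert 82 → {82, 63}
see next → 82; now {63}
insert 60 → {63, 60}
insert 62 → {63, 62, 60}
see next → 63; now {62, 60}
insert 77 → {77, 62, 60}
see next → 77; now {62, 60}
insert 68 → {68, 62, 60}
insert 46 → {68, 62, 60, 46}
insert 52 → {68, 62, 60, 52, 46}
insert 57 → {68, 62, 60, 57, 52, 46}
insert 54 → {68, 62, 60, 57, 54, 52, 46}
see next → 68; now {62, 60, 57, 54, 52, 46}
insert 64 → {64, 62, 60, 57, 54, 52, 46}
see next → 64; now {62, 60, 57, 54, 52, 46}
insert 69 → {69, 62, 60, 57, 54, 52, 46}
insert 48 → {69, 62, 60, 57, 54, 52, 48, 46}
insert 72 → {72, 69, 62, 60, 57, 54, 52, 48, 46}
insert 50 → {72, 69, 62, 60, 57, 54, 52, 50, 48, 46}
see next → 72; now {69, 62, 60, 57, 54, 52, 50, 48, 46}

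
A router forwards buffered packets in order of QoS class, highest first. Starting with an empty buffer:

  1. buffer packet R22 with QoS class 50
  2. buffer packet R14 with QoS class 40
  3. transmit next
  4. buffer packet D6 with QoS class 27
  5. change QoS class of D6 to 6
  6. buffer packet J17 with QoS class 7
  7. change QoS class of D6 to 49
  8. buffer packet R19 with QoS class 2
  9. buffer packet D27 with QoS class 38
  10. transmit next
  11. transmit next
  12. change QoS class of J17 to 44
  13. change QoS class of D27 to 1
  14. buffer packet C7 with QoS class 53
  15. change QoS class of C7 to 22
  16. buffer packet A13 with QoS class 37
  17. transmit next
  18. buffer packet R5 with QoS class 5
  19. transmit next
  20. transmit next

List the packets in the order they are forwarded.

[R22, D6, R14, J17, A13, C7]

add R22 (QoS class 50) → {R22:50}
add R14 (QoS class 40) → {R22:50, R14:40}
transmit next → R22; now {R14:40}
add D6 (QoS class 27) → {R14:40, D6:27}
update D6 to QoS class 6 → {R14:40, D6:6}
add J17 (QoS class 7) → {R14:40, J17:7, D6:6}
update D6 to QoS class 49 → {D6:49, R14:40, J17:7}
add R19 (QoS class 2) → {D6:49, R14:40, J17:7, R19:2}
add D27 (QoS class 38) → {D6:49, R14:40, D27:38, J17:7, R19:2}
transmit next → D6; now {R14:40, D27:38, J17:7, R19:2}
transmit next → R14; now {D27:38, J17:7, R19:2}
update J17 to QoS class 44 → {J17:44, D27:38, R19:2}
update D27 to QoS class 1 → {J17:44, R19:2, D27:1}
add C7 (QoS class 53) → {C7:53, J17:44, R19:2, D27:1}
update C7 to QoS class 22 → {J17:44, C7:22, R19:2, D27:1}
add A13 (QoS class 37) → {J17:44, A13:37, C7:22, R19:2, D27:1}
transmit next → J17; now {A13:37, C7:22, R19:2, D27:1}
add R5 (QoS class 5) → {A13:37, C7:22, R5:5, R19:2, D27:1}
transmit next → A13; now {C7:22, R5:5, R19:2, D27:1}
transmit next → C7; now {R5:5, R19:2, D27:1}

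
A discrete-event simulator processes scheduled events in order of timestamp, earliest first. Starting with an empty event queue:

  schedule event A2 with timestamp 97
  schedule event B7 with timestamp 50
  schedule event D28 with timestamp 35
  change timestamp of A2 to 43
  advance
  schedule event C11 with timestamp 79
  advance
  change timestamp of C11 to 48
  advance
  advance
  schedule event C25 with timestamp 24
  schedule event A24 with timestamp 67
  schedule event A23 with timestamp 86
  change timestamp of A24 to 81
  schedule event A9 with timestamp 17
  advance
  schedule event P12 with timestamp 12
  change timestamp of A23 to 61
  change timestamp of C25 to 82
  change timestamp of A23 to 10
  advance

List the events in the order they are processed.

[D28, A2, C11, B7, A9, A23]

add A2 (timestamp 97) → {A2:97}
add B7 (timestamp 50) → {B7:50, A2:97}
add D28 (timestamp 35) → {D28:35, B7:50, A2:97}
update A2 to timestamp 43 → {D28:35, A2:43, B7:50}
advance → D28; now {A2:43, B7:50}
add C11 (timestamp 79) → {A2:43, B7:50, C11:79}
advance → A2; now {B7:50, C11:79}
update C11 to timestamp 48 → {C11:48, B7:50}
advance → C11; now {B7:50}
advance → B7; now {}
add C25 (timestamp 24) → {C25:24}
add A24 (timestamp 67) → {C25:24, A24:67}
add A23 (timestamp 86) → {C25:24, A24:67, A23:86}
update A24 to timestamp 81 → {C25:24, A24:81, A23:86}
add A9 (timestamp 17) → {A9:17, C25:24, A24:81, A23:86}
advance → A9; now {C25:24, A24:81, A23:86}
add P12 (timestamp 12) → {P12:12, C25:24, A24:81, A23:86}
update A23 to timestamp 61 → {P12:12, C25:24, A23:61, A24:81}
update C25 to timestamp 82 → {P12:12, A23:61, A24:81, C25:82}
update A23 to timestamp 10 → {A23:10, P12:12, A24:81, C25:82}
advance → A23; now {P12:12, A24:81, C25:82}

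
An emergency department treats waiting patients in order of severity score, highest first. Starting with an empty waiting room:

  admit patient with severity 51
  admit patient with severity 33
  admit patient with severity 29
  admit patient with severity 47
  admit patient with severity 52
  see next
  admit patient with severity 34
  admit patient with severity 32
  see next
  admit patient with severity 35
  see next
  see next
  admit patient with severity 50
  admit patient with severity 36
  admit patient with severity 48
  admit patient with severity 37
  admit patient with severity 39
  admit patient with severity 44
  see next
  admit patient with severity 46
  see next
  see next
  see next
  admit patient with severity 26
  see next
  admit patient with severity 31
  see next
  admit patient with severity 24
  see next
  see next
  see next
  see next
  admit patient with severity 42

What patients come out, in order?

[52, 51, 47, 35, 50, 48, 46, 44, 39, 37, 36, 34, 33, 32]

insert 51 → {51}
insert 33 → {51, 33}
insert 29 → {51, 33, 29}
insert 47 → {51, 47, 33, 29}
insert 52 → {52, 51, 47, 33, 29}
see next → 52; now {51, 47, 33, 29}
insert 34 → {51, 47, 34, 33, 29}
insert 32 → {51, 47, 34, 33, 32, 29}
see next → 51; now {47, 34, 33, 32, 29}
insert 35 → {47, 35, 34, 33, 32, 29}
see next → 47; now {35, 34, 33, 32, 29}
see next → 35; now {34, 33, 32, 29}
insert 50 → {50, 34, 33, 32, 29}
insert 36 → {50, 36, 34, 33, 32, 29}
insert 48 → {50, 48, 36, 34, 33, 32, 29}
insert 37 → {50, 48, 37, 36, 34, 33, 32, 29}
insert 39 → {50, 48, 39, 37, 36, 34, 33, 32, 29}
insert 44 → {50, 48, 44, 39, 37, 36, 34, 33, 32, 29}
see next → 50; now {48, 44, 39, 37, 36, 34, 33, 32, 29}
insert 46 → {48, 46, 44, 39, 37, 36, 34, 33, 32, 29}
see next → 48; now {46, 44, 39, 37, 36, 34, 33, 32, 29}
see next → 46; now {44, 39, 37, 36, 34, 33, 32, 29}
see next → 44; now {39, 37, 36, 34, 33, 32, 29}
insert 26 → {39, 37, 36, 34, 33, 32, 29, 26}
see next → 39; now {37, 36, 34, 33, 32, 29, 26}
insert 31 → {37, 36, 34, 33, 32, 31, 29, 26}
see next → 37; now {36, 34, 33, 32, 31, 29, 26}
insert 24 → {36, 34, 33, 32, 31, 29, 26, 24}
see next → 36; now {34, 33, 32, 31, 29, 26, 24}
see next → 34; now {33, 32, 31, 29, 26, 24}
see next → 33; now {32, 31, 29, 26, 24}
see next → 32; now {31, 29, 26, 24}
insert 42 → {42, 31, 29, 26, 24}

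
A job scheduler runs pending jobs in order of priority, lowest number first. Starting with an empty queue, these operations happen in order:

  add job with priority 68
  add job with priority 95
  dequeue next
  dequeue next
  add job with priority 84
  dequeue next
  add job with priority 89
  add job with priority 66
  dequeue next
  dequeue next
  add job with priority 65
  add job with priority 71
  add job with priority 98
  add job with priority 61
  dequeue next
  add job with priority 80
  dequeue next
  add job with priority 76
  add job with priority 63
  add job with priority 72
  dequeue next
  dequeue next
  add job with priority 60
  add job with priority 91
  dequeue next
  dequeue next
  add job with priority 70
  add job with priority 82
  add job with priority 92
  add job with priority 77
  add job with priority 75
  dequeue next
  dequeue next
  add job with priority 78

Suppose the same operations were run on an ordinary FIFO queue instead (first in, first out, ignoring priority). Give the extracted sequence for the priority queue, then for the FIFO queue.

priority queue: 68, 95, 84, 66, 89, 61, 65, 63, 71, 60, 72, 70, 75; FIFO queue: [68, 95, 84, 89, 66, 65, 71, 98, 61, 80, 76, 63, 72]

insert 68 → {68}
insert 95 → {68, 95}
dequeue next → 68; now {95}
dequeue next → 95; now {}
insert 84 → {84}
dequeue next → 84; now {}
insert 89 → {89}
insert 66 → {66, 89}
dequeue next → 66; now {89}
dequeue next → 89; now {}
insert 65 → {65}
insert 71 → {65, 71}
insert 98 → {65, 71, 98}
insert 61 → {61, 65, 71, 98}
dequeue next → 61; now {65, 71, 98}
insert 80 → {65, 71, 80, 98}
dequeue next → 65; now {71, 80, 98}
insert 76 → {71, 76, 80, 98}
insert 63 → {63, 71, 76, 80, 98}
insert 72 → {63, 71, 72, 76, 80, 98}
dequeue next → 63; now {71, 72, 76, 80, 98}
dequeue next → 71; now {72, 76, 80, 98}
insert 60 → {60, 72, 76, 80, 98}
insert 91 → {60, 72, 76, 80, 91, 98}
dequeue next → 60; now {72, 76, 80, 91, 98}
dequeue next → 72; now {76, 80, 91, 98}
insert 70 → {70, 76, 80, 91, 98}
insert 82 → {70, 76, 80, 82, 91, 98}
insert 92 → {70, 76, 80, 82, 91, 92, 98}
insert 77 → {70, 76, 77, 80, 82, 91, 92, 98}
insert 75 → {70, 75, 76, 77, 80, 82, 91, 92, 98}
dequeue next → 70; now {75, 76, 77, 80, 82, 91, 92, 98}
dequeue next → 75; now {76, 77, 80, 82, 91, 92, 98}
insert 78 → {76, 77, 78, 80, 82, 91, 92, 98}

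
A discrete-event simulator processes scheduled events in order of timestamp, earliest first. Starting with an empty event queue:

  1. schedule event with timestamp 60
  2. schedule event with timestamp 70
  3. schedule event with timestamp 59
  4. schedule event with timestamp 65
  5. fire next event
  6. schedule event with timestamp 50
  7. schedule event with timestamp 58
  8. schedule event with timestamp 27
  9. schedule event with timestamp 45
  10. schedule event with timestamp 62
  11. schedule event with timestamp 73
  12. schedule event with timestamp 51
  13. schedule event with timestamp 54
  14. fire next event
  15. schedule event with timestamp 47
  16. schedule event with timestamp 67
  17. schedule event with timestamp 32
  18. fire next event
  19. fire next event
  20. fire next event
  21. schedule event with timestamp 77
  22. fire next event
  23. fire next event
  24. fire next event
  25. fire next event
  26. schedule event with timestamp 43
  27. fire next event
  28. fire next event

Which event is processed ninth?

58

insert 60 → {60}
insert 70 → {60, 70}
insert 59 → {59, 60, 70}
insert 65 → {59, 60, 65, 70}
fire next event → 59; now {60, 65, 70}
insert 50 → {50, 60, 65, 70}
insert 58 → {50, 58, 60, 65, 70}
insert 27 → {27, 50, 58, 60, 65, 70}
insert 45 → {27, 45, 50, 58, 60, 65, 70}
insert 62 → {27, 45, 50, 58, 60, 62, 65, 70}
insert 73 → {27, 45, 50, 58, 60, 62, 65, 70, 73}
insert 51 → {27, 45, 50, 51, 58, 60, 62, 65, 70, 73}
insert 54 → {27, 45, 50, 51, 54, 58, 60, 62, 65, 70, 73}
fire next event → 27; now {45, 50, 51, 54, 58, 60, 62, 65, 70, 73}
insert 47 → {45, 47, 50, 51, 54, 58, 60, 62, 65, 70, 73}
insert 67 → {45, 47, 50, 51, 54, 58, 60, 62, 65, 67, 70, 73}
insert 32 → {32, 45, 47, 50, 51, 54, 58, 60, 62, 65, 67, 70, 73}
fire next event → 32; now {45, 47, 50, 51, 54, 58, 60, 62, 65, 67, 70, 73}
fire next event → 45; now {47, 50, 51, 54, 58, 60, 62, 65, 67, 70, 73}
fire next event → 47; now {50, 51, 54, 58, 60, 62, 65, 67, 70, 73}
insert 77 → {50, 51, 54, 58, 60, 62, 65, 67, 70, 73, 77}
fire next event → 50; now {51, 54, 58, 60, 62, 65, 67, 70, 73, 77}
fire next event → 51; now {54, 58, 60, 62, 65, 67, 70, 73, 77}
fire next event → 54; now {58, 60, 62, 65, 67, 70, 73, 77}
fire next event → 58; now {60, 62, 65, 67, 70, 73, 77}
insert 43 → {43, 60, 62, 65, 67, 70, 73, 77}
fire next event → 43; now {60, 62, 65, 67, 70, 73, 77}
fire next event → 60; now {62, 65, 67, 70, 73, 77}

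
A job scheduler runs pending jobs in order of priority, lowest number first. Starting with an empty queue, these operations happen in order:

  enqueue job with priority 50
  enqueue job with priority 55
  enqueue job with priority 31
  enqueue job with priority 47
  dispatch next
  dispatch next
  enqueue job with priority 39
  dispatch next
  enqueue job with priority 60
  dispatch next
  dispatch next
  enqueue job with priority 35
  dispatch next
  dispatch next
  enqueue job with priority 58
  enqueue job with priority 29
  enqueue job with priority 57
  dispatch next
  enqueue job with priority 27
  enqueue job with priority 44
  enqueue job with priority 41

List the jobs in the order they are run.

31, 47, 39, 50, 55, 35, 60, 29

insert 50 → {50}
insert 55 → {50, 55}
insert 31 → {31, 50, 55}
insert 47 → {31, 47, 50, 55}
dispatch next → 31; now {47, 50, 55}
dispatch next → 47; now {50, 55}
insert 39 → {39, 50, 55}
dispatch next → 39; now {50, 55}
insert 60 → {50, 55, 60}
dispatch next → 50; now {55, 60}
dispatch next → 55; now {60}
insert 35 → {35, 60}
dispatch next → 35; now {60}
dispatch next → 60; now {}
insert 58 → {58}
insert 29 → {29, 58}
insert 57 → {29, 57, 58}
dispatch next → 29; now {57, 58}
insert 27 → {27, 57, 58}
insert 44 → {27, 44, 57, 58}
insert 41 → {27, 41, 44, 57, 58}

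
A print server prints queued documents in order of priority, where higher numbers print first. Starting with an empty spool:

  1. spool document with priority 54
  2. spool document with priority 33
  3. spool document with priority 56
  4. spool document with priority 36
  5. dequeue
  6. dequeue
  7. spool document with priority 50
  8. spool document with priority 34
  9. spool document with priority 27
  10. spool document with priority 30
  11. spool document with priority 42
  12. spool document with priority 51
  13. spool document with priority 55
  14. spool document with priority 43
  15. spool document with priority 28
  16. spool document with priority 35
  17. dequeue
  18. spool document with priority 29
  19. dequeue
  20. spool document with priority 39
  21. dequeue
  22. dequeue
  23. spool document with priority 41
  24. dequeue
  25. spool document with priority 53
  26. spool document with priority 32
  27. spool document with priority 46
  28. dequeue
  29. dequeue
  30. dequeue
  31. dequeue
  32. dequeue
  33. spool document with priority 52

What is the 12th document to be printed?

insert 54 → {54}
insert 33 → {54, 33}
insert 56 → {56, 54, 33}
insert 36 → {56, 54, 36, 33}
dequeue → 56; now {54, 36, 33}
dequeue → 54; now {36, 33}
insert 50 → {50, 36, 33}
insert 34 → {50, 36, 34, 33}
insert 27 → {50, 36, 34, 33, 27}
insert 30 → {50, 36, 34, 33, 30, 27}
insert 42 → {50, 42, 36, 34, 33, 30, 27}
insert 51 → {51, 50, 42, 36, 34, 33, 30, 27}
insert 55 → {55, 51, 50, 42, 36, 34, 33, 30, 27}
insert 43 → {55, 51, 50, 43, 42, 36, 34, 33, 30, 27}
insert 28 → {55, 51, 50, 43, 42, 36, 34, 33, 30, 28, 27}
insert 35 → {55, 51, 50, 43, 42, 36, 35, 34, 33, 30, 28, 27}
dequeue → 55; now {51, 50, 43, 42, 36, 35, 34, 33, 30, 28, 27}
insert 29 → {51, 50, 43, 42, 36, 35, 34, 33, 30, 29, 28, 27}
dequeue → 51; now {50, 43, 42, 36, 35, 34, 33, 30, 29, 28, 27}
insert 39 → {50, 43, 42, 39, 36, 35, 34, 33, 30, 29, 28, 27}
dequeue → 50; now {43, 42, 39, 36, 35, 34, 33, 30, 29, 28, 27}
dequeue → 43; now {42, 39, 36, 35, 34, 33, 30, 29, 28, 27}
insert 41 → {42, 41, 39, 36, 35, 34, 33, 30, 29, 28, 27}
dequeue → 42; now {41, 39, 36, 35, 34, 33, 30, 29, 28, 27}
insert 53 → {53, 41, 39, 36, 35, 34, 33, 30, 29, 28, 27}
insert 32 → {53, 41, 39, 36, 35, 34, 33, 32, 30, 29, 28, 27}
insert 46 → {53, 46, 41, 39, 36, 35, 34, 33, 32, 30, 29, 28, 27}
dequeue → 53; now {46, 41, 39, 36, 35, 34, 33, 32, 30, 29, 28, 27}
dequeue → 46; now {41, 39, 36, 35, 34, 33, 32, 30, 29, 28, 27}
dequeue → 41; now {39, 36, 35, 34, 33, 32, 30, 29, 28, 27}
dequeue → 39; now {36, 35, 34, 33, 32, 30, 29, 28, 27}
dequeue → 36; now {35, 34, 33, 32, 30, 29, 28, 27}
insert 52 → {52, 35, 34, 33, 32, 30, 29, 28, 27}

36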